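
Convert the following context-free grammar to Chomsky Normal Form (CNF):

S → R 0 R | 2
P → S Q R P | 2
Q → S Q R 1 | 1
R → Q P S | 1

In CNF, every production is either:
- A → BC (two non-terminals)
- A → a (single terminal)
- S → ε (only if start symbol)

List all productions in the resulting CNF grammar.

T0 → 0; S → 2; P → 2; T1 → 1; Q → 1; R → 1; S → R X0; X0 → T0 R; P → S X1; X1 → Q X2; X2 → R P; Q → S X3; X3 → Q X4; X4 → R T1; R → Q X5; X5 → P S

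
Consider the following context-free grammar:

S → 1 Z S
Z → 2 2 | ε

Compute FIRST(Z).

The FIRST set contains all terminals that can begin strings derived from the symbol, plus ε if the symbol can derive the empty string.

We compute FIRST(Z) using the standard algorithm.
FIRST(S) = {1}
FIRST(Z) = {2, ε}
Therefore, FIRST(Z) = {2, ε}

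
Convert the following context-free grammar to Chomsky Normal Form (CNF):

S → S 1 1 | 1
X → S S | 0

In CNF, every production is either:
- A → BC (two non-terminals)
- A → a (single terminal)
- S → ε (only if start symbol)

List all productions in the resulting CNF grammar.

T1 → 1; S → 1; X → 0; S → S X0; X0 → T1 T1; X → S S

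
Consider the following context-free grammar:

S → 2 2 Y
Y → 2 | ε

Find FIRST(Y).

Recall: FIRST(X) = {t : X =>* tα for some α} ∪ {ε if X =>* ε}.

We compute FIRST(Y) using the standard algorithm.
FIRST(S) = {2}
FIRST(Y) = {2, ε}
Therefore, FIRST(Y) = {2, ε}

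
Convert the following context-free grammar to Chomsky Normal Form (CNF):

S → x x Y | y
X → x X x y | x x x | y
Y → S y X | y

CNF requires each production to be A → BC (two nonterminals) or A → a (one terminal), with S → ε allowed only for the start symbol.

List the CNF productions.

TX → x; S → y; TY → y; X → y; Y → y; S → TX X0; X0 → TX Y; X → TX X1; X1 → X X2; X2 → TX TY; X → TX X3; X3 → TX TX; Y → S X4; X4 → TY X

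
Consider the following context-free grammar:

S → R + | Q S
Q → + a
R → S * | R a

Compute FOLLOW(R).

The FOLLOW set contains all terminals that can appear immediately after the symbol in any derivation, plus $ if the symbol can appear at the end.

We compute FOLLOW(R) using the standard algorithm.
FOLLOW(S) starts with {$}.
FIRST(Q) = {+}
FIRST(R) = {+}
FIRST(S) = {+}
FOLLOW(Q) = {+}
FOLLOW(R) = {+, a}
FOLLOW(S) = {$, *}
Therefore, FOLLOW(R) = {+, a}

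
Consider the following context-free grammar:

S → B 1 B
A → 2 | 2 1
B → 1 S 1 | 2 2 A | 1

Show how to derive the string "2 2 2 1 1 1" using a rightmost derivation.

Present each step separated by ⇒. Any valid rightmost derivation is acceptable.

S ⇒ B 1 B ⇒ B 1 1 ⇒ 2 2 A 1 1 ⇒ 2 2 2 1 1 1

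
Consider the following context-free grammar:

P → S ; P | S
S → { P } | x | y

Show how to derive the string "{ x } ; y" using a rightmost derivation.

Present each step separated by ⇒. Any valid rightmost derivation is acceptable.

P ⇒ S ; P ⇒ S ; S ⇒ S ; y ⇒ { P } ; y ⇒ { S } ; y ⇒ { x } ; y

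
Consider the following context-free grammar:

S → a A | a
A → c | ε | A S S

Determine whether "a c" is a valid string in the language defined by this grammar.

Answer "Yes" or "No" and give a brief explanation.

Yes - a valid derivation exists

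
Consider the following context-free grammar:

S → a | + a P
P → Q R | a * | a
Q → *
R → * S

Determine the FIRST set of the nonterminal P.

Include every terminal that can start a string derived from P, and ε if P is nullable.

We compute FIRST(P) using the standard algorithm.
FIRST(P) = {*, a}
FIRST(Q) = {*}
FIRST(R) = {*}
FIRST(S) = {+, a}
Therefore, FIRST(P) = {*, a}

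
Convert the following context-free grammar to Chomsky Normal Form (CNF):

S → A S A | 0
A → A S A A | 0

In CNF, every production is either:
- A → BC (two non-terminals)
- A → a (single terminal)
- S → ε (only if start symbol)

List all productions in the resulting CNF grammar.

S → 0; A → 0; S → A X0; X0 → S A; A → A X1; X1 → S X2; X2 → A A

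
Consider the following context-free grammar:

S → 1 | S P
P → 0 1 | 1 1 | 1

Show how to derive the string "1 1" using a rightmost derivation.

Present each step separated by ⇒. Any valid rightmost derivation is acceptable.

S ⇒ S P ⇒ S 1 ⇒ 1 1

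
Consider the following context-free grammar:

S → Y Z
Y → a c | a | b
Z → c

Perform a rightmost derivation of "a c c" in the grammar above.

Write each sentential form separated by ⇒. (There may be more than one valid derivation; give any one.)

S ⇒ Y Z ⇒ Y c ⇒ a c c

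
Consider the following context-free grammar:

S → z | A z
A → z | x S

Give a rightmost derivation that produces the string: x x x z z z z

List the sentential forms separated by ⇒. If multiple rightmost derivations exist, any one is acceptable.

S ⇒ A z ⇒ x S z ⇒ x A z z ⇒ x x S z z ⇒ x x A z z z ⇒ x x x S z z z ⇒ x x x z z z z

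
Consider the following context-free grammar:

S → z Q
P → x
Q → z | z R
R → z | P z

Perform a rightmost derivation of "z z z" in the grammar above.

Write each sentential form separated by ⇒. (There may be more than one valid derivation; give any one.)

S ⇒ z Q ⇒ z z R ⇒ z z z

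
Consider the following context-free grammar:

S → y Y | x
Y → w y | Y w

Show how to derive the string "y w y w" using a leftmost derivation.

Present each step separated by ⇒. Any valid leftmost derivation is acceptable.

S ⇒ y Y ⇒ y Y w ⇒ y w y w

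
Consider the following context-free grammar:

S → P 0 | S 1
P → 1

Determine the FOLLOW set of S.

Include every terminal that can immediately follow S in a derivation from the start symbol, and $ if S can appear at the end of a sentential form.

We compute FOLLOW(S) using the standard algorithm.
FOLLOW(S) starts with {$}.
FIRST(P) = {1}
FIRST(S) = {1}
FOLLOW(P) = {0}
FOLLOW(S) = {$, 1}
Therefore, FOLLOW(S) = {$, 1}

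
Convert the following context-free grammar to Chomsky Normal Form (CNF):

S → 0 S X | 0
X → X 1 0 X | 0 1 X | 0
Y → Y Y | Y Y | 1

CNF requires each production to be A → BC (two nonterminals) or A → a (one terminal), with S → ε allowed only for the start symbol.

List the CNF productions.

T0 → 0; S → 0; T1 → 1; X → 0; Y → 1; S → T0 X0; X0 → S X; X → X X1; X1 → T1 X2; X2 → T0 X; X → T0 X3; X3 → T1 X; Y → Y Y; Y → Y Y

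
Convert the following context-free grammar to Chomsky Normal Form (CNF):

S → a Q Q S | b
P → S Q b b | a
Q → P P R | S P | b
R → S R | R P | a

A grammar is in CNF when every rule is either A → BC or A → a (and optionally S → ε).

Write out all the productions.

TA → a; S → b; TB → b; P → a; Q → b; R → a; S → TA X0; X0 → Q X1; X1 → Q S; P → S X2; X2 → Q X3; X3 → TB TB; Q → P X4; X4 → P R; Q → S P; R → S R; R → R P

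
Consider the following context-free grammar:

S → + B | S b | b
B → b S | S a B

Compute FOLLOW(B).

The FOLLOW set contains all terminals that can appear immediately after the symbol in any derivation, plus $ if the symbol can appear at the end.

We compute FOLLOW(B) using the standard algorithm.
FOLLOW(S) starts with {$}.
FIRST(B) = {+, b}
FIRST(S) = {+, b}
FOLLOW(B) = {$, a, b}
FOLLOW(S) = {$, a, b}
Therefore, FOLLOW(B) = {$, a, b}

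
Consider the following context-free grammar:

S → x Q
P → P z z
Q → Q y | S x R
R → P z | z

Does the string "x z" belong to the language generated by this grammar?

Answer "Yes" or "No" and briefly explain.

No - no valid derivation exists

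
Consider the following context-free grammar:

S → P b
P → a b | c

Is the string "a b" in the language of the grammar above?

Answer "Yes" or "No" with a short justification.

No - no valid derivation exists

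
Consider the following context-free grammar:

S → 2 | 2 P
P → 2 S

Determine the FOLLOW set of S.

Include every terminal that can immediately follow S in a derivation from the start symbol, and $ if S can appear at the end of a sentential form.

We compute FOLLOW(S) using the standard algorithm.
FOLLOW(S) starts with {$}.
FIRST(P) = {2}
FIRST(S) = {2}
FOLLOW(P) = {$}
FOLLOW(S) = {$}
Therefore, FOLLOW(S) = {$}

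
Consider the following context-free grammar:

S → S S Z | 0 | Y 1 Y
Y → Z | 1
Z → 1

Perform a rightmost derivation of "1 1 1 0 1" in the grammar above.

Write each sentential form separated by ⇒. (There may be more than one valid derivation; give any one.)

S ⇒ S S Z ⇒ S S 1 ⇒ S 0 1 ⇒ Y 1 Y 0 1 ⇒ Y 1 1 0 1 ⇒ 1 1 1 0 1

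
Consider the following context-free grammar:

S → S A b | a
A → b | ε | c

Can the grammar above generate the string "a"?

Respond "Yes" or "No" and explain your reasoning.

Yes - a valid derivation exists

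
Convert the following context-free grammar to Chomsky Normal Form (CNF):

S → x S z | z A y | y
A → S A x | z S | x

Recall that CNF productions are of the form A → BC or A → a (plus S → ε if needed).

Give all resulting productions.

TX → x; TZ → z; TY → y; S → y; A → x; S → TX X0; X0 → S TZ; S → TZ X1; X1 → A TY; A → S X2; X2 → A TX; A → TZ S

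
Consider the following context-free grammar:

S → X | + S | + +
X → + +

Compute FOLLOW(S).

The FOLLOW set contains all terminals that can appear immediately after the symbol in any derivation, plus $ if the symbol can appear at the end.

We compute FOLLOW(S) using the standard algorithm.
FOLLOW(S) starts with {$}.
FIRST(S) = {+}
FIRST(X) = {+}
FOLLOW(S) = {$}
FOLLOW(X) = {$}
Therefore, FOLLOW(S) = {$}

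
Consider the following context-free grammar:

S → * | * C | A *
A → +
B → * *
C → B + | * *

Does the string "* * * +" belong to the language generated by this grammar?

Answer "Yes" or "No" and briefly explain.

Yes - a valid derivation exists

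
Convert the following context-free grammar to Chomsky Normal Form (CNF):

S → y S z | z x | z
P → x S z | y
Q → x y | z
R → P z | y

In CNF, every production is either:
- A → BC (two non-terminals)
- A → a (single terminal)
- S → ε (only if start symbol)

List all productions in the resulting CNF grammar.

TY → y; TZ → z; TX → x; S → z; P → y; Q → z; R → y; S → TY X0; X0 → S TZ; S → TZ TX; P → TX X1; X1 → S TZ; Q → TX TY; R → P TZ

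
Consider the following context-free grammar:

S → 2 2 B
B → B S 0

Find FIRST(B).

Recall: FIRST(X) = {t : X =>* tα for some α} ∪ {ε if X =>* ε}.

We compute FIRST(B) using the standard algorithm.
FIRST(B) = {}
FIRST(S) = {2}
Therefore, FIRST(B) = {}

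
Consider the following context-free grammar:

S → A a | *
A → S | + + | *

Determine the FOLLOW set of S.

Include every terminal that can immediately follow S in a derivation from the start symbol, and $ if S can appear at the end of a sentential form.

We compute FOLLOW(S) using the standard algorithm.
FOLLOW(S) starts with {$}.
FIRST(A) = {*, +}
FIRST(S) = {*, +}
FOLLOW(A) = {a}
FOLLOW(S) = {$, a}
Therefore, FOLLOW(S) = {$, a}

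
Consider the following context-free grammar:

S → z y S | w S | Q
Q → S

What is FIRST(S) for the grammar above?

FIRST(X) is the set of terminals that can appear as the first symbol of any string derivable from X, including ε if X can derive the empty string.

We compute FIRST(S) using the standard algorithm.
FIRST(Q) = {w, z}
FIRST(S) = {w, z}
Therefore, FIRST(S) = {w, z}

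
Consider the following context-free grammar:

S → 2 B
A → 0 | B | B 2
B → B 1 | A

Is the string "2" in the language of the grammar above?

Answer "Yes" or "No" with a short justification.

No - no valid derivation exists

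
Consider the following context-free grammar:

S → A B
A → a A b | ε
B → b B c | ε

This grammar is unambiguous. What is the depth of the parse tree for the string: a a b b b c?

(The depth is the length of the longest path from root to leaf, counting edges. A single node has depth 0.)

4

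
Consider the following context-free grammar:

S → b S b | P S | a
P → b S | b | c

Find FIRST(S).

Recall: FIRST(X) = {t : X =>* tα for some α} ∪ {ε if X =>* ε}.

We compute FIRST(S) using the standard algorithm.
FIRST(P) = {b, c}
FIRST(S) = {a, b, c}
Therefore, FIRST(S) = {a, b, c}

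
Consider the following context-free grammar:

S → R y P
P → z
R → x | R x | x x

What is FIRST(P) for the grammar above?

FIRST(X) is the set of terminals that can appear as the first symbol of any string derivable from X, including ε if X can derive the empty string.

We compute FIRST(P) using the standard algorithm.
FIRST(P) = {z}
FIRST(R) = {x}
FIRST(S) = {x}
Therefore, FIRST(P) = {z}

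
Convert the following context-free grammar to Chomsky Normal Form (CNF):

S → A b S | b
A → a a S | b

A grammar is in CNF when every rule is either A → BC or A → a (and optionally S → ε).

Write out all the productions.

TB → b; S → b; TA → a; A → b; S → A X0; X0 → TB S; A → TA X1; X1 → TA S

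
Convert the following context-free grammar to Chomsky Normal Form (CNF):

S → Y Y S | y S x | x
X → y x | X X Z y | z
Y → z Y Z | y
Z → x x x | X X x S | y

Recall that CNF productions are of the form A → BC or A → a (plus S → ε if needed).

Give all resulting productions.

TY → y; TX → x; S → x; X → z; TZ → z; Y → y; Z → y; S → Y X0; X0 → Y S; S → TY X1; X1 → S TX; X → TY TX; X → X X2; X2 → X X3; X3 → Z TY; Y → TZ X4; X4 → Y Z; Z → TX X5; X5 → TX TX; Z → X X6; X6 → X X7; X7 → TX S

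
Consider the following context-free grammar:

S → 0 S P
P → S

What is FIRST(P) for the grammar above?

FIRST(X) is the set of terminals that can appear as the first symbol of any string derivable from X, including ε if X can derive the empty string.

We compute FIRST(P) using the standard algorithm.
FIRST(P) = {0}
FIRST(S) = {0}
Therefore, FIRST(P) = {0}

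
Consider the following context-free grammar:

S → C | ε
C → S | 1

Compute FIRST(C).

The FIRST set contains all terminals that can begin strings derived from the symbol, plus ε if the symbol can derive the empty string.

We compute FIRST(C) using the standard algorithm.
FIRST(C) = {1, ε}
FIRST(S) = {1, ε}
Therefore, FIRST(C) = {1, ε}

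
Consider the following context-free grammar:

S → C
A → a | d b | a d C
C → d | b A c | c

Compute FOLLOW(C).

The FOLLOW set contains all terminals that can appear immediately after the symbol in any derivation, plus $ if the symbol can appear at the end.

We compute FOLLOW(C) using the standard algorithm.
FOLLOW(S) starts with {$}.
FIRST(A) = {a, d}
FIRST(C) = {b, c, d}
FIRST(S) = {b, c, d}
FOLLOW(A) = {c}
FOLLOW(C) = {$, c}
FOLLOW(S) = {$}
Therefore, FOLLOW(C) = {$, c}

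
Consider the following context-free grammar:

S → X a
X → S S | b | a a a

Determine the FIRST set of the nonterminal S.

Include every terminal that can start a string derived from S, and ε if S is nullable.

We compute FIRST(S) using the standard algorithm.
FIRST(S) = {a, b}
FIRST(X) = {a, b}
Therefore, FIRST(S) = {a, b}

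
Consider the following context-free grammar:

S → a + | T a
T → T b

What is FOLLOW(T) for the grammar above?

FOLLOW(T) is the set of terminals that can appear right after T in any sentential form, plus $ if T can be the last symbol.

We compute FOLLOW(T) using the standard algorithm.
FOLLOW(S) starts with {$}.
FIRST(S) = {a}
FIRST(T) = {}
FOLLOW(S) = {$}
FOLLOW(T) = {a, b}
Therefore, FOLLOW(T) = {a, b}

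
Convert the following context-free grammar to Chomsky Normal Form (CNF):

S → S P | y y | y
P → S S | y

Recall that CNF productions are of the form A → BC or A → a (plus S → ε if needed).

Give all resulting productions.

TY → y; S → y; P → y; S → S P; S → TY TY; P → S S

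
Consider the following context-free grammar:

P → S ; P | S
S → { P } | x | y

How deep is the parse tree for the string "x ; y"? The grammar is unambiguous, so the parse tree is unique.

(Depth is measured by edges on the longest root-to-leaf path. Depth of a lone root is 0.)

3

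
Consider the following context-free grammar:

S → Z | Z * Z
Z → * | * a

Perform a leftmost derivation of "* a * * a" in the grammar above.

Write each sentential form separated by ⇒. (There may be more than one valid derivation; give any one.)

S ⇒ Z * Z ⇒ * a * Z ⇒ * a * * a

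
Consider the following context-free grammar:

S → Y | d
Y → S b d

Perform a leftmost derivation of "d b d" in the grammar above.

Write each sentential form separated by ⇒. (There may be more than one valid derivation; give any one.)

S ⇒ Y ⇒ S b d ⇒ d b d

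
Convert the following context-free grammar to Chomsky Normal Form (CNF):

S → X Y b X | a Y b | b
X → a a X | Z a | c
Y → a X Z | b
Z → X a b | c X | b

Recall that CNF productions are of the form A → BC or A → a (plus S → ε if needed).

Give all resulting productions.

TB → b; TA → a; S → b; X → c; Y → b; TC → c; Z → b; S → X X0; X0 → Y X1; X1 → TB X; S → TA X2; X2 → Y TB; X → TA X3; X3 → TA X; X → Z TA; Y → TA X4; X4 → X Z; Z → X X5; X5 → TA TB; Z → TC X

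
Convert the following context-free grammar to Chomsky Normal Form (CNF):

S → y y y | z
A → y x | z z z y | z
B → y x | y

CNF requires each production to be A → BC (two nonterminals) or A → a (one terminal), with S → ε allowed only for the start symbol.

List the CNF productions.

TY → y; S → z; TX → x; TZ → z; A → z; B → y; S → TY X0; X0 → TY TY; A → TY TX; A → TZ X1; X1 → TZ X2; X2 → TZ TY; B → TY TX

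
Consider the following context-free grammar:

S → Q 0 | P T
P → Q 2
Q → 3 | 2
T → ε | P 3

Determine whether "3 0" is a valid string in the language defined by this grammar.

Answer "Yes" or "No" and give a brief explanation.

Yes - a valid derivation exists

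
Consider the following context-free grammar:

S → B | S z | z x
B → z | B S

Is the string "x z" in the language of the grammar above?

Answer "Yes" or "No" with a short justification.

No - no valid derivation exists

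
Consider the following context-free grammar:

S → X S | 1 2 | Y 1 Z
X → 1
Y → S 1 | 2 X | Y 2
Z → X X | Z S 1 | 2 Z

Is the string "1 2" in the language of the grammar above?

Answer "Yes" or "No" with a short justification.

Yes - a valid derivation exists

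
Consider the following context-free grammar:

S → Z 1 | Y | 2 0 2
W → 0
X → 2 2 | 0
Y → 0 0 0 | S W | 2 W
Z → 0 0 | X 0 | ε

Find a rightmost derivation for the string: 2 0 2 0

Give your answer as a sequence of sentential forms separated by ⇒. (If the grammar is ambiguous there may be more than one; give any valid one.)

S ⇒ Y ⇒ S W ⇒ S 0 ⇒ 2 0 2 0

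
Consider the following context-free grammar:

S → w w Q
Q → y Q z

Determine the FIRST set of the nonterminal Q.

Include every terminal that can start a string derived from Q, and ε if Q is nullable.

We compute FIRST(Q) using the standard algorithm.
FIRST(Q) = {y}
FIRST(S) = {w}
Therefore, FIRST(Q) = {y}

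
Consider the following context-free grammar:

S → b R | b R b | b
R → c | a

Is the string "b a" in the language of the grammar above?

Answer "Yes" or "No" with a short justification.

Yes - a valid derivation exists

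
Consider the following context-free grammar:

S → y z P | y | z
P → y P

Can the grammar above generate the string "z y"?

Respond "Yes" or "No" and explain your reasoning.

No - no valid derivation exists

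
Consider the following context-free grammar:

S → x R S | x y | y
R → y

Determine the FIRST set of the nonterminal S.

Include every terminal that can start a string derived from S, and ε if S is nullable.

We compute FIRST(S) using the standard algorithm.
FIRST(R) = {y}
FIRST(S) = {x, y}
Therefore, FIRST(S) = {x, y}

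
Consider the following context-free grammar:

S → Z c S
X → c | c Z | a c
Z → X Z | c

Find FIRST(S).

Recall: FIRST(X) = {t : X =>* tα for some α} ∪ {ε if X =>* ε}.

We compute FIRST(S) using the standard algorithm.
FIRST(S) = {a, c}
FIRST(X) = {a, c}
FIRST(Z) = {a, c}
Therefore, FIRST(S) = {a, c}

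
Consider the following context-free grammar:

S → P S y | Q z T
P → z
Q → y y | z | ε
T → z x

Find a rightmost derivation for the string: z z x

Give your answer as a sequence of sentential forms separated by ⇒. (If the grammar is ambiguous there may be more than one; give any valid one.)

S ⇒ Q z T ⇒ Q z z x ⇒ z z x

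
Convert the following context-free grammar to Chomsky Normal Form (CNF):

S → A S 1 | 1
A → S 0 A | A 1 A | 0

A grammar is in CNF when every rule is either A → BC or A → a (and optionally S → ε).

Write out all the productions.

T1 → 1; S → 1; T0 → 0; A → 0; S → A X0; X0 → S T1; A → S X1; X1 → T0 A; A → A X2; X2 → T1 A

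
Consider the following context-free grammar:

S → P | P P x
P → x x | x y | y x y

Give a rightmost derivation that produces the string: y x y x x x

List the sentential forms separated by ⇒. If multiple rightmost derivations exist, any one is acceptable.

S ⇒ P P x ⇒ P x x x ⇒ y x y x x x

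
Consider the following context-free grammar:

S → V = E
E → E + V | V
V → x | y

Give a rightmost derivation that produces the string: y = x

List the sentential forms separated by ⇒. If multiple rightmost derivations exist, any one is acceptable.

S ⇒ V = E ⇒ V = V ⇒ V = x ⇒ y = x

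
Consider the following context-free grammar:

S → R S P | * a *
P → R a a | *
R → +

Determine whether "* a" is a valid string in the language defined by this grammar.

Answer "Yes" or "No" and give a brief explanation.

No - no valid derivation exists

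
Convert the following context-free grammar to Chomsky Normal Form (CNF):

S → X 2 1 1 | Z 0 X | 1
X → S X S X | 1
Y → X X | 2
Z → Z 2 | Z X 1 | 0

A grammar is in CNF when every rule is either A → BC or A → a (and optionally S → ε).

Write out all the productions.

T2 → 2; T1 → 1; T0 → 0; S → 1; X → 1; Y → 2; Z → 0; S → X X0; X0 → T2 X1; X1 → T1 T1; S → Z X2; X2 → T0 X; X → S X3; X3 → X X4; X4 → S X; Y → X X; Z → Z T2; Z → Z X5; X5 → X T1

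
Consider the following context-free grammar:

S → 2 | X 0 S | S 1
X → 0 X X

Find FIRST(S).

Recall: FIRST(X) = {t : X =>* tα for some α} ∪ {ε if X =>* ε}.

We compute FIRST(S) using the standard algorithm.
FIRST(S) = {0, 2}
FIRST(X) = {0}
Therefore, FIRST(S) = {0, 2}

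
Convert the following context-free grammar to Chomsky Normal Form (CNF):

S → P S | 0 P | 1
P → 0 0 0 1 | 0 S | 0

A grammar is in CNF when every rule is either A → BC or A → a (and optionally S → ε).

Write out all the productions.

T0 → 0; S → 1; T1 → 1; P → 0; S → P S; S → T0 P; P → T0 X0; X0 → T0 X1; X1 → T0 T1; P → T0 S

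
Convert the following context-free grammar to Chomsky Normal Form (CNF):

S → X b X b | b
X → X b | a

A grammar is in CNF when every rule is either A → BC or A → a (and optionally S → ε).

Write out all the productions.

TB → b; S → b; X → a; S → X X0; X0 → TB X1; X1 → X TB; X → X TB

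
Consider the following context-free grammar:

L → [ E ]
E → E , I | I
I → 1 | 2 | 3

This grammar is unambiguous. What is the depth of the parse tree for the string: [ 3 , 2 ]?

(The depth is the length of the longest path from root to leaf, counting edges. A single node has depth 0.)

4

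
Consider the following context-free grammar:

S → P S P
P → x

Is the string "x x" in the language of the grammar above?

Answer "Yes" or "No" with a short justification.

No - no valid derivation exists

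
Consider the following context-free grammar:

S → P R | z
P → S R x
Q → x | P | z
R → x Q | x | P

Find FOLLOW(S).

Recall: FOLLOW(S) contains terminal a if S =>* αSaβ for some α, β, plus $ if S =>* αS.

We compute FOLLOW(S) using the standard algorithm.
FOLLOW(S) starts with {$}.
FIRST(P) = {z}
FIRST(Q) = {x, z}
FIRST(R) = {x, z}
FIRST(S) = {z}
FOLLOW(P) = {$, x, z}
FOLLOW(Q) = {$, x, z}
FOLLOW(R) = {$, x, z}
FOLLOW(S) = {$, x, z}
Therefore, FOLLOW(S) = {$, x, z}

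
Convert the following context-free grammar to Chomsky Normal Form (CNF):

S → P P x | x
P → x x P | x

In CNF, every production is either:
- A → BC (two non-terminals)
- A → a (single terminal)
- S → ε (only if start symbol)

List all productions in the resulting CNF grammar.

TX → x; S → x; P → x; S → P X0; X0 → P TX; P → TX X1; X1 → TX P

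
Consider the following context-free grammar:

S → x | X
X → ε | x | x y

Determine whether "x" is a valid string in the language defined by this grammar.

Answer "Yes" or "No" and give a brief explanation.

Yes - a valid derivation exists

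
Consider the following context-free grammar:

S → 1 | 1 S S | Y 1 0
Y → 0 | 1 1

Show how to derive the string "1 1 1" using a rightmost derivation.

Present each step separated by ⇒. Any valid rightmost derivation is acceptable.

S ⇒ 1 S S ⇒ 1 S 1 ⇒ 1 1 1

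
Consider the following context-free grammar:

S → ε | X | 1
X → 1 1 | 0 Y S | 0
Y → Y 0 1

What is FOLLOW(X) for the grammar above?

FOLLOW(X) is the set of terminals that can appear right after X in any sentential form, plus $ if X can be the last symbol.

We compute FOLLOW(X) using the standard algorithm.
FOLLOW(S) starts with {$}.
FIRST(S) = {0, 1, ε}
FIRST(X) = {0, 1}
FIRST(Y) = {}
FOLLOW(S) = {$}
FOLLOW(X) = {$}
FOLLOW(Y) = {$, 0, 1}
Therefore, FOLLOW(X) = {$}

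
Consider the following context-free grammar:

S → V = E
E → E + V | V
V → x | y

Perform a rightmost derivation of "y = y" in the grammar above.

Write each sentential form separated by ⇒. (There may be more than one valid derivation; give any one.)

S ⇒ V = E ⇒ V = V ⇒ V = y ⇒ y = y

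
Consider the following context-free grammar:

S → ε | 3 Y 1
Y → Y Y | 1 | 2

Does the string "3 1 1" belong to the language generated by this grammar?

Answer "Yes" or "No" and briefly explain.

Yes - a valid derivation exists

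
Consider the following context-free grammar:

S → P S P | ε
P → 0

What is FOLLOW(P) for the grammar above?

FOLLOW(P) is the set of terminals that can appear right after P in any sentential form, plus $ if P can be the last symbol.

We compute FOLLOW(P) using the standard algorithm.
FOLLOW(S) starts with {$}.
FIRST(P) = {0}
FIRST(S) = {0, ε}
FOLLOW(P) = {$, 0}
FOLLOW(S) = {$, 0}
Therefore, FOLLOW(P) = {$, 0}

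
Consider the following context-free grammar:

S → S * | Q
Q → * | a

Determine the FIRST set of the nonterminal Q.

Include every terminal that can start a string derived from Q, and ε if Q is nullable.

We compute FIRST(Q) using the standard algorithm.
FIRST(Q) = {*, a}
FIRST(S) = {*, a}
Therefore, FIRST(Q) = {*, a}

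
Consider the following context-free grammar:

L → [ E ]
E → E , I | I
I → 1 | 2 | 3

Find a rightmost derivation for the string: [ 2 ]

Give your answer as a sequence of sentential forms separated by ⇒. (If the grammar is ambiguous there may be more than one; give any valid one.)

L ⇒ [ E ] ⇒ [ I ] ⇒ [ 2 ]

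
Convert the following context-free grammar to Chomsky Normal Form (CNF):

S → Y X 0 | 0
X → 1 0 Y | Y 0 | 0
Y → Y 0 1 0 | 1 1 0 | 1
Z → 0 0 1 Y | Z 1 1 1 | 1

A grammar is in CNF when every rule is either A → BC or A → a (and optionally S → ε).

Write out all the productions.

T0 → 0; S → 0; T1 → 1; X → 0; Y → 1; Z → 1; S → Y X0; X0 → X T0; X → T1 X1; X1 → T0 Y; X → Y T0; Y → Y X2; X2 → T0 X3; X3 → T1 T0; Y → T1 X4; X4 → T1 T0; Z → T0 X5; X5 → T0 X6; X6 → T1 Y; Z → Z X7; X7 → T1 X8; X8 → T1 T1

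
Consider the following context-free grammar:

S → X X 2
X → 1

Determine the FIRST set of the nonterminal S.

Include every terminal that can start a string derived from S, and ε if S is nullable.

We compute FIRST(S) using the standard algorithm.
FIRST(S) = {1}
FIRST(X) = {1}
Therefore, FIRST(S) = {1}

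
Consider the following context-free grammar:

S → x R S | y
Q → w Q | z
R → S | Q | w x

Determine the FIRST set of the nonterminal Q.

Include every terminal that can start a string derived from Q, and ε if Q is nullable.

We compute FIRST(Q) using the standard algorithm.
FIRST(Q) = {w, z}
FIRST(R) = {w, x, y, z}
FIRST(S) = {x, y}
Therefore, FIRST(Q) = {w, z}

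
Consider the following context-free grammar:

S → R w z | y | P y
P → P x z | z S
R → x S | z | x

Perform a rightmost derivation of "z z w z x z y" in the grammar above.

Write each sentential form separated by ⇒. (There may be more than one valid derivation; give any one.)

S ⇒ P y ⇒ P x z y ⇒ z S x z y ⇒ z R w z x z y ⇒ z z w z x z y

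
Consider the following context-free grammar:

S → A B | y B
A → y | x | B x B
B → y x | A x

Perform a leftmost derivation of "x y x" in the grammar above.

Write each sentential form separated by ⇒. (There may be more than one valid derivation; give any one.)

S ⇒ A B ⇒ x B ⇒ x y x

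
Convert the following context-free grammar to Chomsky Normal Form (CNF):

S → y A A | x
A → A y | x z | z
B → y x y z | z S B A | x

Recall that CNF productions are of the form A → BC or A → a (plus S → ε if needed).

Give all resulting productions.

TY → y; S → x; TX → x; TZ → z; A → z; B → x; S → TY X0; X0 → A A; A → A TY; A → TX TZ; B → TY X1; X1 → TX X2; X2 → TY TZ; B → TZ X3; X3 → S X4; X4 → B A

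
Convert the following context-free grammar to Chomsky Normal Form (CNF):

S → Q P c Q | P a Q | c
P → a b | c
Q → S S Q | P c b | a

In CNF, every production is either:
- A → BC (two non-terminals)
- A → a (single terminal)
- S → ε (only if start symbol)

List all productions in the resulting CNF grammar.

TC → c; TA → a; S → c; TB → b; P → c; Q → a; S → Q X0; X0 → P X1; X1 → TC Q; S → P X2; X2 → TA Q; P → TA TB; Q → S X3; X3 → S Q; Q → P X4; X4 → TC TB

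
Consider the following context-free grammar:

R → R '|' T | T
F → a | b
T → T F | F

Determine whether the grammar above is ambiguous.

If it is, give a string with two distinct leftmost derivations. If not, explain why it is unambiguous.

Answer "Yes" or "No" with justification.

No - the grammar is unambiguous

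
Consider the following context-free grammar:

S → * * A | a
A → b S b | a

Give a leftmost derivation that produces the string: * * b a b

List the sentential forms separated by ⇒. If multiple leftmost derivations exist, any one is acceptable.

S ⇒ * * A ⇒ * * b S b ⇒ * * b a b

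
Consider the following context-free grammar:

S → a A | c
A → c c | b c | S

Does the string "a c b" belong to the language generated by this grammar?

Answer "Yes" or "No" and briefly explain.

No - no valid derivation exists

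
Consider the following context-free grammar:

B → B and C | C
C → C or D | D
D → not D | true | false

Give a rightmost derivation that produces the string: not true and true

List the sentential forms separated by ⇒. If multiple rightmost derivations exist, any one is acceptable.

B ⇒ B and C ⇒ B and D ⇒ B and true ⇒ C and true ⇒ D and true ⇒ not D and true ⇒ not true and true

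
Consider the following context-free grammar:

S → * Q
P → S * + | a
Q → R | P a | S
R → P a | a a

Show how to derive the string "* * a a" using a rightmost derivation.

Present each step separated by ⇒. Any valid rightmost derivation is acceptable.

S ⇒ * Q ⇒ * S ⇒ * * Q ⇒ * * R ⇒ * * a a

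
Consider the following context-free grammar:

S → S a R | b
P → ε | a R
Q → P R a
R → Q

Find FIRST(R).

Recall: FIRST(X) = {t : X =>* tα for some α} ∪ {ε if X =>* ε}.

We compute FIRST(R) using the standard algorithm.
FIRST(P) = {a, ε}
FIRST(Q) = {a}
FIRST(R) = {a}
FIRST(S) = {b}
Therefore, FIRST(R) = {a}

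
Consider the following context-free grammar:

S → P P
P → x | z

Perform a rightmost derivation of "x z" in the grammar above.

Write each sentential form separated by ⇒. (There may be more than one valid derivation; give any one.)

S ⇒ P P ⇒ P z ⇒ x z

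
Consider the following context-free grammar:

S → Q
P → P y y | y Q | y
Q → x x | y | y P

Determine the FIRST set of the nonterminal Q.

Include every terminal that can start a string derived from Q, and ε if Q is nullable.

We compute FIRST(Q) using the standard algorithm.
FIRST(P) = {y}
FIRST(Q) = {x, y}
FIRST(S) = {x, y}
Therefore, FIRST(Q) = {x, y}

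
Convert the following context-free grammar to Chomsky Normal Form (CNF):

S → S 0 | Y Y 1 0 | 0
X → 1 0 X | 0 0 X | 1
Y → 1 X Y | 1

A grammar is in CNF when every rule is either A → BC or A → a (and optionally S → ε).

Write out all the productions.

T0 → 0; T1 → 1; S → 0; X → 1; Y → 1; S → S T0; S → Y X0; X0 → Y X1; X1 → T1 T0; X → T1 X2; X2 → T0 X; X → T0 X3; X3 → T0 X; Y → T1 X4; X4 → X Y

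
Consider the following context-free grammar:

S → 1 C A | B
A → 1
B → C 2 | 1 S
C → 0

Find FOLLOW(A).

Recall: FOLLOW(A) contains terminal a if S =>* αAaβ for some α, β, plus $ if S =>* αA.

We compute FOLLOW(A) using the standard algorithm.
FOLLOW(S) starts with {$}.
FIRST(A) = {1}
FIRST(B) = {0, 1}
FIRST(C) = {0}
FIRST(S) = {0, 1}
FOLLOW(A) = {$}
FOLLOW(B) = {$}
FOLLOW(C) = {1, 2}
FOLLOW(S) = {$}
Therefore, FOLLOW(A) = {$}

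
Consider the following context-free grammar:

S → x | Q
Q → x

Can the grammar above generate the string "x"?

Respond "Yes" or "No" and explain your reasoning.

Yes - a valid derivation exists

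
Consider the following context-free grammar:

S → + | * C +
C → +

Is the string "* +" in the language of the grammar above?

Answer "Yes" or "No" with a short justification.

No - no valid derivation exists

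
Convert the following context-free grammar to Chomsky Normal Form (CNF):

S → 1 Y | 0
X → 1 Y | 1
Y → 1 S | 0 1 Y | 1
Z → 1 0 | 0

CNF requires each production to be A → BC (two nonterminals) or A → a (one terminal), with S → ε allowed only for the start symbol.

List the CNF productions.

T1 → 1; S → 0; X → 1; T0 → 0; Y → 1; Z → 0; S → T1 Y; X → T1 Y; Y → T1 S; Y → T0 X0; X0 → T1 Y; Z → T1 T0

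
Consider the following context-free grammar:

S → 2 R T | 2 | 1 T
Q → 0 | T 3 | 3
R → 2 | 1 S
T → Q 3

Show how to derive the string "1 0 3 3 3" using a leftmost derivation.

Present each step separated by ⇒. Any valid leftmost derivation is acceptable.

S ⇒ 1 T ⇒ 1 Q 3 ⇒ 1 T 3 3 ⇒ 1 Q 3 3 3 ⇒ 1 0 3 3 3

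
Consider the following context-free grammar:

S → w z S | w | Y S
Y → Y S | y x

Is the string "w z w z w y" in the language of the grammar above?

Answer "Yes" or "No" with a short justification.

No - no valid derivation exists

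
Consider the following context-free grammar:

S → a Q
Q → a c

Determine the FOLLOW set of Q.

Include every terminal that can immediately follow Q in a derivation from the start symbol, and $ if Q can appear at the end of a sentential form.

We compute FOLLOW(Q) using the standard algorithm.
FOLLOW(S) starts with {$}.
FIRST(Q) = {a}
FIRST(S) = {a}
FOLLOW(Q) = {$}
FOLLOW(S) = {$}
Therefore, FOLLOW(Q) = {$}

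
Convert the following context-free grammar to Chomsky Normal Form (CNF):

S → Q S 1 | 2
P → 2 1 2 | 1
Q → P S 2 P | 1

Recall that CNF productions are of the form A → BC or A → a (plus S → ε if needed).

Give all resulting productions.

T1 → 1; S → 2; T2 → 2; P → 1; Q → 1; S → Q X0; X0 → S T1; P → T2 X1; X1 → T1 T2; Q → P X2; X2 → S X3; X3 → T2 P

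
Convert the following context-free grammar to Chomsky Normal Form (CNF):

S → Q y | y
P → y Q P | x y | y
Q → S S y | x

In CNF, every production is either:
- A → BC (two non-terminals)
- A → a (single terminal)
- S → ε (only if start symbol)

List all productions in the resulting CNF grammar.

TY → y; S → y; TX → x; P → y; Q → x; S → Q TY; P → TY X0; X0 → Q P; P → TX TY; Q → S X1; X1 → S TY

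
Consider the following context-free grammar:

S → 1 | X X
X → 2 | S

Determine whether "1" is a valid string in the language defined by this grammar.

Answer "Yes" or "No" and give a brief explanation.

Yes - a valid derivation exists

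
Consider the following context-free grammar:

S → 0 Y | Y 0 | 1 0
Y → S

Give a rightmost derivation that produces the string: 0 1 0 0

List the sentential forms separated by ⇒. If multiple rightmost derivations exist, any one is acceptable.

S ⇒ 0 Y ⇒ 0 S ⇒ 0 Y 0 ⇒ 0 S 0 ⇒ 0 1 0 0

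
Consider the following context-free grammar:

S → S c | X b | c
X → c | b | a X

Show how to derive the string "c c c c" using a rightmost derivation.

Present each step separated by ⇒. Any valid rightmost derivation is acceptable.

S ⇒ S c ⇒ S c c ⇒ S c c c ⇒ c c c c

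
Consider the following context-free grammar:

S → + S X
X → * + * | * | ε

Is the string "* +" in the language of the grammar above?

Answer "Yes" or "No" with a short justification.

No - no valid derivation exists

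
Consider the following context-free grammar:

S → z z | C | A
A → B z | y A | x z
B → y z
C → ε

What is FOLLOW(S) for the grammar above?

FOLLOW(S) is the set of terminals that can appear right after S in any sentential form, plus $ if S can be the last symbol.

We compute FOLLOW(S) using the standard algorithm.
FOLLOW(S) starts with {$}.
FIRST(A) = {x, y}
FIRST(B) = {y}
FIRST(C) = {ε}
FIRST(S) = {x, y, z, ε}
FOLLOW(A) = {$}
FOLLOW(B) = {z}
FOLLOW(C) = {$}
FOLLOW(S) = {$}
Therefore, FOLLOW(S) = {$}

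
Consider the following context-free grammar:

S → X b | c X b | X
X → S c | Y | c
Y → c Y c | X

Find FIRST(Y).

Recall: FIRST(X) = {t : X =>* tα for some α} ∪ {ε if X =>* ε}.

We compute FIRST(Y) using the standard algorithm.
FIRST(S) = {c}
FIRST(X) = {c}
FIRST(Y) = {c}
Therefore, FIRST(Y) = {c}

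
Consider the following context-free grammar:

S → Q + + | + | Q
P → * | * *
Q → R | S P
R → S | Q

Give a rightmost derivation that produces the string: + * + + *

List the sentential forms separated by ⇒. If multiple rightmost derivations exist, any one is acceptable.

S ⇒ Q ⇒ S P ⇒ S * ⇒ Q + + * ⇒ S P + + * ⇒ S * + + * ⇒ + * + + *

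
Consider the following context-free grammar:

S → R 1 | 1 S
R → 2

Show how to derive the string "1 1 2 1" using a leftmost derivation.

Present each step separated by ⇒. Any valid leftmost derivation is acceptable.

S ⇒ 1 S ⇒ 1 1 S ⇒ 1 1 R 1 ⇒ 1 1 2 1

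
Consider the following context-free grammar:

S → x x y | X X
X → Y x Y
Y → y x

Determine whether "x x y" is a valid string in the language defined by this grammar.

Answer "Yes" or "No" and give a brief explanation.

Yes - a valid derivation exists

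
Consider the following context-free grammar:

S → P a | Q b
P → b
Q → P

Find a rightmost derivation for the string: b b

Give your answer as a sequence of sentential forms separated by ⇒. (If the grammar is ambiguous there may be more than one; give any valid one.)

S ⇒ Q b ⇒ P b ⇒ b b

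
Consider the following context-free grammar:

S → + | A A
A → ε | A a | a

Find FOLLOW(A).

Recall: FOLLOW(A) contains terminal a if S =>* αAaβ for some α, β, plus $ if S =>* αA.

We compute FOLLOW(A) using the standard algorithm.
FOLLOW(S) starts with {$}.
FIRST(A) = {a, ε}
FIRST(S) = {+, a, ε}
FOLLOW(A) = {$, a}
FOLLOW(S) = {$}
Therefore, FOLLOW(A) = {$, a}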